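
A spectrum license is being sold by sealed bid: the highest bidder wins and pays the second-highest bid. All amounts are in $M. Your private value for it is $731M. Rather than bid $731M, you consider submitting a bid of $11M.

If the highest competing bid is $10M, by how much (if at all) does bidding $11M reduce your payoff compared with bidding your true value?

$0M

Bidding your value $731M: you win (since $731M > $10M) and pay $10M. Payoff $721M.
Bidding $11M: you win and pay $10M. Payoff $731M − $10M = $721M.
Difference = $721M − $721M = $0M; both bids lead to the same outcome because the competing bid is below both your value and your alternative bid.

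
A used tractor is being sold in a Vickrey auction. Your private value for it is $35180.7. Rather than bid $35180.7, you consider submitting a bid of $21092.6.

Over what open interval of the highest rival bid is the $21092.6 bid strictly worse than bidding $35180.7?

If the competing bid is below $21092.6, both bids win at the same price — no difference.
If it is above $35180.7, both bids lose — no difference.
If it lies strictly between $21092.6 and $35180.7, bidding your value wins at a price below your value (positive payoff) while bidding $21092.6 loses (payoff 0).
So the deviation strictly hurts on the open interval ($21092.6, $35180.7).
Truthful bidding weakly dominates here: raising your bid can only win items priced above your value, and lowering it can only forfeit items priced below.

($21092.6, $35180.7)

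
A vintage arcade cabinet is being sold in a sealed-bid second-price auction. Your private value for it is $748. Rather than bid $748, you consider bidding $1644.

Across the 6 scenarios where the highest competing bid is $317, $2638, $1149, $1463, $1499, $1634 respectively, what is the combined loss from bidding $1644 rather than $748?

$2753

The deviation costs you only when the competing bid falls strictly between $748 and $1644; elsewhere both bids give the same outcome.
$317: outcomes coincide → loss $0.
$2638: outcomes coincide → loss $0.
$1149: truthful payoff $0, deviation payoff −$401 → loss $401.
$1463: truthful payoff $0, deviation payoff −$715 → loss $715.
$1499: truthful payoff $0, deviation payoff −$751 → loss $751.
$1634: truthful payoff $0, deviation payoff −$886 → loss $886.
Total loss = $401 + $715 + $751 + $886 = $2753.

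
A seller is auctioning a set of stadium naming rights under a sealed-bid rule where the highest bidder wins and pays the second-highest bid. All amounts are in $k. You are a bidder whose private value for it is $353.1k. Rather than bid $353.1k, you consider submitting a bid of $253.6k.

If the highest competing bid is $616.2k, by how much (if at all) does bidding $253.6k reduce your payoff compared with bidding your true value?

Bidding your value $353.1k: you lose (since $353.1k < $616.2k). Payoff $0k.
Bidding $253.6k: you lose. Payoff $0k.
Difference = $0k − $0k = $0k; both bids lead to the same outcome because the competing bid is above both your value and your alternative bid.

$0k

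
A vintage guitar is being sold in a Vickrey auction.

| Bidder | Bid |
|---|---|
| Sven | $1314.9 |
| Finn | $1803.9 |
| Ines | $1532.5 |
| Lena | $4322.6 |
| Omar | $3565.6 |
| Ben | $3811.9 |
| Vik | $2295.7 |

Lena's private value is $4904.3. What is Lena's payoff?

Highest bid: Lena at $4322.6, so Lena wins.
Second-highest bid: Ben at $3811.9 — that is the price the winner pays.
Lena's payoff = value − price = $4904.3 − $3811.9 = $1092.4.

$1092.4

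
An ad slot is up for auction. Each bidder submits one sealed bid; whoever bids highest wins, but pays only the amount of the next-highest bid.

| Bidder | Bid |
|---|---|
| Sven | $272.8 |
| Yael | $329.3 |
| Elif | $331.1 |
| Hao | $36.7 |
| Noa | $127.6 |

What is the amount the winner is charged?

Highest bid: Elif at $331.1, so Elif wins.
Second-highest bid: Yael at $329.3 — that is the price the winner pays.

$329.3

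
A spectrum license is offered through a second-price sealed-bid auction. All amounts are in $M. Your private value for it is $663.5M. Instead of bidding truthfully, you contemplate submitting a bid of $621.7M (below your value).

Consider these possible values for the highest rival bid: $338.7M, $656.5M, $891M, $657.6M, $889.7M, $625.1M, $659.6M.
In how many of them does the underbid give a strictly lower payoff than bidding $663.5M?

4

The deviation hurts exactly when the highest competing bid lies strictly between $621.7M and $663.5M — underbidding then forfeits a profitable win.
$338.7M: below both → same outcome either way.
$656.5M: inside the interval → strictly worse (loss $7M).
$891M: above both → same outcome either way.
$657.6M: inside the interval → strictly worse (loss $5.9M).
$889.7M: above both → same outcome either way.
$625.1M: inside the interval → strictly worse (loss $38.4M).
$659.6M: inside the interval → strictly worse (loss $3.9M).
Count: 4.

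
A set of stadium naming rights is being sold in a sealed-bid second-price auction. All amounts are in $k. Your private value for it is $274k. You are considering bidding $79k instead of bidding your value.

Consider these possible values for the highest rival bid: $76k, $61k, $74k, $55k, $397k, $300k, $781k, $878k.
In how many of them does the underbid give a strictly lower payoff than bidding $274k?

0

The deviation hurts exactly when the highest competing bid lies strictly between $79k and $274k — underbidding then forfeits a profitable win.
$76k: below both → same outcome either way.
$61k: below both → same outcome either way.
$74k: below both → same outcome either way.
$55k: below both → same outcome either way.
$397k: above both → same outcome either way.
$300k: above both → same outcome either way.
$781k: above both → same outcome either way.
$878k: above both → same outcome either way.
Count: 0.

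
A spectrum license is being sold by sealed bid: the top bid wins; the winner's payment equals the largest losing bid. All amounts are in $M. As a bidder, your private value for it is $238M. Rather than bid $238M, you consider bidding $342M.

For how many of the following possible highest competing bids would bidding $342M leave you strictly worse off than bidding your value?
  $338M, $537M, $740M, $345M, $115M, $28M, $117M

1

The deviation hurts exactly when the highest competing bid lies strictly between $238M and $342M — overbidding then wins at a price above your value.
$338M: inside the interval → strictly worse (loss $100M).
$537M: above both → same outcome either way.
$740M: above both → same outcome either way.
$345M: above both → same outcome either way.
$115M: below both → same outcome either way.
$28M: below both → same outcome either way.
$117M: below both → same outcome either way.
Count: 1.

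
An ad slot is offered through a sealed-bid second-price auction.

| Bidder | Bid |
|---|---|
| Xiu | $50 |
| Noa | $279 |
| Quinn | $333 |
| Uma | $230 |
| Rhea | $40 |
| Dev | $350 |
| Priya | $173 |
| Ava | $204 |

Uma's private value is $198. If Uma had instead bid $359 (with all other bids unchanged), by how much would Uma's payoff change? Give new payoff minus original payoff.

The highest bid among the other bidders is $350; Uma's bid doesn't change that.
Original bid $230: Uma is not highest (top rival bid is $350); payoff $0.
Alternative bid $359: Uma is highest, pays the top rival bid $350; payoff $198 − $350 = −$152.
Change in payoff = −$152 − ($0) = −$152.

−$152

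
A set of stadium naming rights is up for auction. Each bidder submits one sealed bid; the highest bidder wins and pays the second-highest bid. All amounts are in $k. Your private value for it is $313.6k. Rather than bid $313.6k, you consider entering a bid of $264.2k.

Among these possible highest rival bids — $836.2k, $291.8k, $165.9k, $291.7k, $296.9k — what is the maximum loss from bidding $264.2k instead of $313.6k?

$836.2k: same outcome either way → loss $0k.
$291.8k: truthful gives $21.8k, deviation gives $0k → loss $21.8k.
$165.9k: same outcome either way → loss $0k.
$291.7k: truthful gives $21.9k, deviation gives $0k → loss $21.9k.
$296.9k: truthful gives $16.7k, deviation gives $0k → loss $16.7k.
Maximum loss: $21.9k.

$21.9k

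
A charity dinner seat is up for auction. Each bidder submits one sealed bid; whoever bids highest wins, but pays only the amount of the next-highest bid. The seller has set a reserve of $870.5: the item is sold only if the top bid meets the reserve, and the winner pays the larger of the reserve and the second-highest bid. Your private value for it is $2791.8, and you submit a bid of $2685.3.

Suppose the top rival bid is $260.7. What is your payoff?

$1921.3

Your bid $2685.3 is the highest and exceeds the reserve.
Price = max(second-highest bid, reserve) = max($260.7, $870.5) = $870.5.
Payoff = $2791.8 − $870.5 = $1921.3.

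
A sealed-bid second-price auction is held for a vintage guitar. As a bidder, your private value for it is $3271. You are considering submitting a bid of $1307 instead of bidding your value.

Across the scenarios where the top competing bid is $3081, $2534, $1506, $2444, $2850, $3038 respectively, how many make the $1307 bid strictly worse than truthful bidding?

6

The deviation hurts exactly when the highest competing bid lies strictly between $1307 and $3271 — underbidding then forfeits a profitable win.
$3081: inside the interval → strictly worse (loss $190).
$2534: inside the interval → strictly worse (loss $737).
$1506: inside the interval → strictly worse (loss $1765).
$2444: inside the interval → strictly worse (loss $827).
$2850: inside the interval → strictly worse (loss $421).
$3038: inside the interval → strictly worse (loss $233).
Count: 6.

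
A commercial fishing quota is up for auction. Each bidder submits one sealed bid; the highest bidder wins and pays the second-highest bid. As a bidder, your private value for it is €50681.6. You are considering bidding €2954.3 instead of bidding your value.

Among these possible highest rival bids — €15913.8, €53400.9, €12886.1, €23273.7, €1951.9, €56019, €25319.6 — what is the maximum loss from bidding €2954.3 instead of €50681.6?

€15913.8: truthful gives €34767.8, deviation gives €0 → loss €34767.8.
€53400.9: same outcome either way → loss €0.
€12886.1: truthful gives €37795.5, deviation gives €0 → loss €37795.5.
€23273.7: truthful gives €27407.9, deviation gives €0 → loss €27407.9.
€1951.9: same outcome either way → loss €0.
€56019: same outcome either way → loss €0.
€25319.6: truthful gives €25362, deviation gives €0 → loss €25362.
Maximum loss: €37795.5.

€37795.5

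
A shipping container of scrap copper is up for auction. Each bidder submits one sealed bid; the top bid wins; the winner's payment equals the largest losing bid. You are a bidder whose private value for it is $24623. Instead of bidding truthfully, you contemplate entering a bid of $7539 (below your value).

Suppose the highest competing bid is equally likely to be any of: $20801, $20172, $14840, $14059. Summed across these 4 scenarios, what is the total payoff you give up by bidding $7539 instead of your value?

$28620

The deviation costs you only when the competing bid falls strictly between $7539 and $24623; elsewhere both bids give the same outcome.
$20801: truthful payoff $3822, deviation payoff $0 → loss $3822.
$20172: truthful payoff $4451, deviation payoff $0 → loss $4451.
$14840: truthful payoff $9783, deviation payoff $0 → loss $9783.
$14059: truthful payoff $10564, deviation payoff $0 → loss $10564.
Total loss = $3822 + $4451 + $9783 + $10564 = $28620.
Because the price is fixed by the runner-up's bid, deviating from your value can only change a good outcome into a bad one — never the reverse.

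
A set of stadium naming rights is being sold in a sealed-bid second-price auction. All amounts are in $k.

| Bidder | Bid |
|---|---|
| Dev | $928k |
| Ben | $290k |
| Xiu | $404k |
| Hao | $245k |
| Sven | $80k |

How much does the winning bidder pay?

$404k

Highest bid: Dev at $928k, so Dev wins.
Second-highest bid: Xiu at $404k — that is the price the winner pays.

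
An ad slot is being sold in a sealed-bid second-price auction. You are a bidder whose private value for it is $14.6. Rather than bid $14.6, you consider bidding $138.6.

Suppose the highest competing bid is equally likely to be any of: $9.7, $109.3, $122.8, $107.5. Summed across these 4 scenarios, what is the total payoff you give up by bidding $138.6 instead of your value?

The deviation costs you only when the competing bid falls strictly between $14.6 and $138.6; elsewhere both bids give the same outcome.
$9.7: outcomes coincide → loss $0.
$109.3: truthful payoff $0, deviation payoff −$94.7 → loss $94.7.
$122.8: truthful payoff $0, deviation payoff −$108.2 → loss $108.2.
$107.5: truthful payoff $0, deviation payoff −$92.9 → loss $92.9.
Total loss = $94.7 + $108.2 + $92.9 = $295.8.

$295.8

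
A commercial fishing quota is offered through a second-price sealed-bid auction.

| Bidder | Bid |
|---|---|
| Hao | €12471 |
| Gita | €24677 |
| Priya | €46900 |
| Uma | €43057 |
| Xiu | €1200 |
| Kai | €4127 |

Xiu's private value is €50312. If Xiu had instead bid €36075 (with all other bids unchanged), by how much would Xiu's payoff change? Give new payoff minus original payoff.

The highest bid among the other bidders is €46900; Xiu's bid doesn't change that.
Original bid €1200: Xiu is not highest (top rival bid is €46900); payoff €0.
Alternative bid €36075: Xiu is not highest (top rival bid is €46900); payoff €0.
Change in payoff = €0 − (€0) = €0.

€0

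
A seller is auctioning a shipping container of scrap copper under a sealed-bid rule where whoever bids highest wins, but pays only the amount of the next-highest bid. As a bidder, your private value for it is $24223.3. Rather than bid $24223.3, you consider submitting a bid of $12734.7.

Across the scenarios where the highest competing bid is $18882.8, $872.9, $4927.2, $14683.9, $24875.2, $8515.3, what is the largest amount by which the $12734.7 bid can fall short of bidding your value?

$9539.4

$18882.8: truthful gives $5340.5, deviation gives $0 → loss $5340.5.
$872.9: same outcome either way → loss $0.
$4927.2: same outcome either way → loss $0.
$14683.9: truthful gives $9539.4, deviation gives $0 → loss $9539.4.
$24875.2: same outcome either way → loss $0.
$8515.3: same outcome either way → loss $0.
Maximum loss: $9539.4.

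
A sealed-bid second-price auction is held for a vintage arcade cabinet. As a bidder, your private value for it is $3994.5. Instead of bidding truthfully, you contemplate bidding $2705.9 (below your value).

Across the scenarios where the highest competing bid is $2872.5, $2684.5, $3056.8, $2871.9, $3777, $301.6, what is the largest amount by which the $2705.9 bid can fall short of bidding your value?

$1122.6

$2872.5: truthful gives $1122, deviation gives $0 → loss $1122.
$2684.5: same outcome either way → loss $0.
$3056.8: truthful gives $937.7, deviation gives $0 → loss $937.7.
$2871.9: truthful gives $1122.6, deviation gives $0 → loss $1122.6.
$3777: truthful gives $217.5, deviation gives $0 → loss $217.5.
$301.6: same outcome either way → loss $0.
Maximum loss: $1122.6.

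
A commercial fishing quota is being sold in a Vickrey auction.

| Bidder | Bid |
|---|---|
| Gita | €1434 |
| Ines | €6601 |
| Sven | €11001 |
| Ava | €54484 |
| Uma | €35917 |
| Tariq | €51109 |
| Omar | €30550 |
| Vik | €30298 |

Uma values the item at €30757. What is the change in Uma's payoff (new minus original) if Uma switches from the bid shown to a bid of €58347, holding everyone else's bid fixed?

The highest bid among the other bidders is €54484; Uma's bid doesn't change that.
Original bid €35917: Uma is not highest (top rival bid is €54484); payoff €0.
Alternative bid €58347: Uma is highest, pays the top rival bid €54484; payoff €30757 − €54484 = −€23727.
Change in payoff = −€23727 − (€0) = −€23727.

−€23727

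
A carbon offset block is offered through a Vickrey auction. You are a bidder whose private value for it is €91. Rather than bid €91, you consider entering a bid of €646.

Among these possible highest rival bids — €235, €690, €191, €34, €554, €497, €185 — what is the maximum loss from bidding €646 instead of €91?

€463

€235: truthful gives €0, deviation gives −€144 → loss €144.
€690: same outcome either way → loss €0.
€191: truthful gives €0, deviation gives −€100 → loss €100.
€34: same outcome either way → loss €0.
€554: truthful gives €0, deviation gives −€463 → loss €463.
€497: truthful gives €0, deviation gives −€406 → loss €406.
€185: truthful gives €0, deviation gives −€94 → loss €94.
Maximum loss: €463.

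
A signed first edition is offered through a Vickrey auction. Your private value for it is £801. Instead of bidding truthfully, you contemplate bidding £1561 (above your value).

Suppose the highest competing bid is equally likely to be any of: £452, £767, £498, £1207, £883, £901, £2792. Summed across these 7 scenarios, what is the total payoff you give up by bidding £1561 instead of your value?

£588

The deviation costs you only when the competing bid falls strictly between £801 and £1561; elsewhere both bids give the same outcome.
£452: outcomes coincide → loss £0.
£767: outcomes coincide → loss £0.
£498: outcomes coincide → loss £0.
£1207: truthful payoff £0, deviation payoff −£406 → loss £406.
£883: truthful payoff £0, deviation payoff −£82 → loss £82.
£901: truthful payoff £0, deviation payoff −£100 → loss £100.
£2792: outcomes coincide → loss £0.
Total loss = £406 + £82 + £100 = £588.
Because the price is fixed by the runner-up's bid, deviating from your value can only change a good outcome into a bad one — never the reverse.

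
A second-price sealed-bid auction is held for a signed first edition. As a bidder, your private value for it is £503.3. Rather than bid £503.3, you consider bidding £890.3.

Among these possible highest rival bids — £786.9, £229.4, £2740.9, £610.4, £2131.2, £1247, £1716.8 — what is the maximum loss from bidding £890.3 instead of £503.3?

£786.9: truthful gives £0, deviation gives −£283.6 → loss £283.6.
£229.4: same outcome either way → loss £0.
£2740.9: same outcome either way → loss £0.
£610.4: truthful gives £0, deviation gives −£107.1 → loss £107.1.
£2131.2: same outcome either way → loss £0.
£1247: same outcome either way → loss £0.
£1716.8: same outcome either way → loss £0.
Maximum loss: £283.6.

£283.6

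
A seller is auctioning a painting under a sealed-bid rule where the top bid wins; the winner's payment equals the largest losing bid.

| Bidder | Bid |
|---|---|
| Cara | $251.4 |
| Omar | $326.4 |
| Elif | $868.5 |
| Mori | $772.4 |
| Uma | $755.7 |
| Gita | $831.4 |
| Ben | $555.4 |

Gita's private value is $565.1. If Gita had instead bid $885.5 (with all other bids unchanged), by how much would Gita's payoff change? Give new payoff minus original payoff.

The highest bid among the other bidders is $868.5; Gita's bid doesn't change that.
Original bid $831.4: Gita is not highest (top rival bid is $868.5); payoff $0.
Alternative bid $885.5: Gita is highest, pays the top rival bid $868.5; payoff $565.1 − $868.5 = −$303.4.
Change in payoff = −$303.4 − ($0) = −$303.4.

−$303.4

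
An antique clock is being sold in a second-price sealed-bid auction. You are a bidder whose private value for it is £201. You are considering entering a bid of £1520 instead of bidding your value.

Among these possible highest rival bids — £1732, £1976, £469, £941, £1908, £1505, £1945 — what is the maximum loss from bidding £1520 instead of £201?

£1732: same outcome either way → loss £0.
£1976: same outcome either way → loss £0.
£469: truthful gives £0, deviation gives −£268 → loss £268.
£941: truthful gives £0, deviation gives −£740 → loss £740.
£1908: same outcome either way → loss £0.
£1505: truthful gives £0, deviation gives −£1304 → loss £1304.
£1945: same outcome either way → loss £0.
Maximum loss: £1304.

£1304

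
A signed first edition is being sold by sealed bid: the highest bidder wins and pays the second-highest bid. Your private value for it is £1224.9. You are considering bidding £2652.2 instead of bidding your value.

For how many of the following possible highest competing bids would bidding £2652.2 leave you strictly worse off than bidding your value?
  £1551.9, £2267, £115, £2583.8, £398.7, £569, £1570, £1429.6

The deviation hurts exactly when the highest competing bid lies strictly between £1224.9 and £2652.2 — overbidding then wins at a price above your value.
£1551.9: inside the interval → strictly worse (loss £327).
£2267: inside the interval → strictly worse (loss £1042.1).
£115: below both → same outcome either way.
£2583.8: inside the interval → strictly worse (loss £1358.9).
£398.7: below both → same outcome either way.
£569: below both → same outcome either way.
£1570: inside the interval → strictly worse (loss £345.1).
£1429.6: inside the interval → strictly worse (loss £204.7).
Count: 5.

5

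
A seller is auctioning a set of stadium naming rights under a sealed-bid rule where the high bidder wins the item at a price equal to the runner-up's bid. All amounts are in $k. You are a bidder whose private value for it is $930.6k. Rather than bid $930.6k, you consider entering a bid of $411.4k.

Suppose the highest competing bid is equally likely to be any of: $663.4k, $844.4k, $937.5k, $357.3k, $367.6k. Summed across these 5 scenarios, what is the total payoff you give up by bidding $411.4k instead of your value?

The deviation costs you only when the competing bid falls strictly between $411.4k and $930.6k; elsewhere both bids give the same outcome.
$663.4k: truthful payoff $267.2k, deviation payoff $0k → loss $267.2k.
$844.4k: truthful payoff $86.2k, deviation payoff $0k → loss $86.2k.
$937.5k: outcomes coincide → loss $0k.
$357.3k: outcomes coincide → loss $0k.
$367.6k: outcomes coincide → loss $0k.
Total loss = $267.2k + $86.2k = $353.4k.

$353.4k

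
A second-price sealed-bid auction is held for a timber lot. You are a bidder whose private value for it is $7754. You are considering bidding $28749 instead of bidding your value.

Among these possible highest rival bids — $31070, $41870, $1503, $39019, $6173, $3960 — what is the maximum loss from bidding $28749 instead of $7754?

$0

$31070: same outcome either way → loss $0.
$41870: same outcome either way → loss $0.
$1503: same outcome either way → loss $0.
$39019: same outcome either way → loss $0.
$6173: same outcome either way → loss $0.
$3960: same outcome either way → loss $0.
Maximum loss: $0.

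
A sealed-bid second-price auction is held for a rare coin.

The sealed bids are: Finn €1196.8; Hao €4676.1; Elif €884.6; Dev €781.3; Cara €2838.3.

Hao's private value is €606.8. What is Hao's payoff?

Highest bid: Hao at €4676.1, so Hao wins.
Second-highest bid: Cara at €2838.3 — that is the price the winner pays.
Hao's payoff = value − price = €606.8 − €2838.3 = −€2231.5.

−€2231.5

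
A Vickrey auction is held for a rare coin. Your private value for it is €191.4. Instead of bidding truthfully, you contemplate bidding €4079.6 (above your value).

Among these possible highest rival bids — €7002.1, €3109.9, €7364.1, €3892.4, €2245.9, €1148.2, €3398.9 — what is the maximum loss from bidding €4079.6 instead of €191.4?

€3701

€7002.1: same outcome either way → loss €0.
€3109.9: truthful gives €0, deviation gives −€2918.5 → loss €2918.5.
€7364.1: same outcome either way → loss €0.
€3892.4: truthful gives €0, deviation gives −€3701 → loss €3701.
€2245.9: truthful gives €0, deviation gives −€2054.5 → loss €2054.5.
€1148.2: truthful gives €0, deviation gives −€956.8 → loss €956.8.
€3398.9: truthful gives €0, deviation gives −€3207.5 → loss €3207.5.
Maximum loss: €3701.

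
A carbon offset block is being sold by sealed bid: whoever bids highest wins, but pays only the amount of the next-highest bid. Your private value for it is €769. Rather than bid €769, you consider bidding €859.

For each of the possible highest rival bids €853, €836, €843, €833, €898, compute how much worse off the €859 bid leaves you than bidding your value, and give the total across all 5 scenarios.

€289

The deviation costs you only when the competing bid falls strictly between €769 and €859; elsewhere both bids give the same outcome.
€853: truthful payoff €0, deviation payoff −€84 → loss €84.
€836: truthful payoff €0, deviation payoff −€67 → loss €67.
€843: truthful payoff €0, deviation payoff −€74 → loss €74.
€833: truthful payoff €0, deviation payoff −€64 → loss €64.
€898: outcomes coincide → loss €0.
Total loss = €84 + €67 + €74 + €64 = €289.
In a second-price auction your bid sets only whether you win, not what you pay, so bidding your true value is weakly dominant.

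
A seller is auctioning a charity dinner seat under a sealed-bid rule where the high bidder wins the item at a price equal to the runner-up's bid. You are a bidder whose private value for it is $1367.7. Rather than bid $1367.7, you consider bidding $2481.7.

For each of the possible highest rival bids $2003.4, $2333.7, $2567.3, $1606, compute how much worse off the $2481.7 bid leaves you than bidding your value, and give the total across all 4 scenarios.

The deviation costs you only when the competing bid falls strictly between $1367.7 and $2481.7; elsewhere both bids give the same outcome.
$2003.4: truthful payoff $0, deviation payoff −$635.7 → loss $635.7.
$2333.7: truthful payoff $0, deviation payoff −$966 → loss $966.
$2567.3: outcomes coincide → loss $0.
$1606: truthful payoff $0, deviation payoff −$238.3 → loss $238.3.
Total loss = $635.7 + $966 + $238.3 = $1840.

$1840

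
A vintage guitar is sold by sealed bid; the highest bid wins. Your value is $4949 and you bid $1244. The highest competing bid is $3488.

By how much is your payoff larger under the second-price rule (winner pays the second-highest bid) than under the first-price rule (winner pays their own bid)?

Your bid $1244 is below $3488, so you lose under either rule.
Payoff is $0 in both cases; difference = $0.

$0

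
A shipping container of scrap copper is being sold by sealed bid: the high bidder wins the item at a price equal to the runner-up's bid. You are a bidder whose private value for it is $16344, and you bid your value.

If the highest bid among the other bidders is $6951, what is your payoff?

Your bid $16344 exceeds the highest competing bid $6951, so you win.
In a second-price auction the winner pays the second-highest bid, $6951.
Payoff = value − price = $16344 − $6951 = $9393.

$9393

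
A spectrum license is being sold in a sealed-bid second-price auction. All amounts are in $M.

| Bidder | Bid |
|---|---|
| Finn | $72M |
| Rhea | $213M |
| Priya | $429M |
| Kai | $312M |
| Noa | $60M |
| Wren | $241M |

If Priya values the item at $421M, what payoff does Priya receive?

Highest bid: Priya at $429M, so Priya wins.
Second-highest bid: Kai at $312M — that is the price the winner pays.
Priya's payoff = value − price = $421M − $312M = $109M.

$109M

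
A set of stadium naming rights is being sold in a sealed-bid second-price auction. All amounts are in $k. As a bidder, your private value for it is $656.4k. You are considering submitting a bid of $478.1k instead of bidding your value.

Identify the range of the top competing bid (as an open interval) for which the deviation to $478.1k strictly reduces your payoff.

($478.1k, $656.4k)

If the competing bid is below $478.1k, both bids win at the same price — no difference.
If it is above $656.4k, both bids lose — no difference.
If it lies strictly between $478.1k and $656.4k, bidding your value wins at a price below your value (positive payoff) while bidding $478.1k loses (payoff 0).
So the deviation strictly hurts on the open interval ($478.1k, $656.4k).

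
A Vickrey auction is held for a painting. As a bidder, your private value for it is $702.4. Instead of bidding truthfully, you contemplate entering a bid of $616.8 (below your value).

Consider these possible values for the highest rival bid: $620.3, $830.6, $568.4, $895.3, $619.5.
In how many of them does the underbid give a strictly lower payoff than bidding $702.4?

2

The deviation hurts exactly when the highest competing bid lies strictly between $616.8 and $702.4 — underbidding then forfeits a profitable win.
$620.3: inside the interval → strictly worse (loss $82.1).
$830.6: above both → same outcome either way.
$568.4: below both → same outcome either way.
$895.3: above both → same outcome either way.
$619.5: inside the interval → strictly worse (loss $82.9).
Count: 2.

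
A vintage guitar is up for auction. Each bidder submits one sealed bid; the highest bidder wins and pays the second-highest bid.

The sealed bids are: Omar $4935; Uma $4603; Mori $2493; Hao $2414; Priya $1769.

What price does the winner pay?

Highest bid: Omar at $4935, so Omar wins.
Second-highest bid: Uma at $4603 — that is the price the winner pays.

$4603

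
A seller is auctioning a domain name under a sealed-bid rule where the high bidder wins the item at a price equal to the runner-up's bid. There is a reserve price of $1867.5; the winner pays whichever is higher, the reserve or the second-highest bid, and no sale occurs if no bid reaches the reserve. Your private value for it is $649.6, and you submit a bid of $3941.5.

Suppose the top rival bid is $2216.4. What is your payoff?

−$1566.8

Your bid $3941.5 is the highest and exceeds the reserve.
Price = max(second-highest bid, reserve) = max($2216.4, $1867.5) = $2216.4.
Payoff = $649.6 − $2216.4 = −$1566.8.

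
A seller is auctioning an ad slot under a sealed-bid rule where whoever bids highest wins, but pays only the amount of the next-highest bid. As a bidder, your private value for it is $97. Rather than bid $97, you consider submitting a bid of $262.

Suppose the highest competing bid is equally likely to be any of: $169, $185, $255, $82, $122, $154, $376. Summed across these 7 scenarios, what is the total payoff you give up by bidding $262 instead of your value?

The deviation costs you only when the competing bid falls strictly between $97 and $262; elsewhere both bids give the same outcome.
$169: truthful payoff $0, deviation payoff −$72 → loss $72.
$185: truthful payoff $0, deviation payoff −$88 → loss $88.
$255: truthful payoff $0, deviation payoff −$158 → loss $158.
$82: outcomes coincide → loss $0.
$122: truthful payoff $0, deviation payoff −$25 → loss $25.
$154: truthful payoff $0, deviation payoff −$57 → loss $57.
$376: outcomes coincide → loss $0.
Total loss = $72 + $88 + $158 + $25 + $57 = $400.

$400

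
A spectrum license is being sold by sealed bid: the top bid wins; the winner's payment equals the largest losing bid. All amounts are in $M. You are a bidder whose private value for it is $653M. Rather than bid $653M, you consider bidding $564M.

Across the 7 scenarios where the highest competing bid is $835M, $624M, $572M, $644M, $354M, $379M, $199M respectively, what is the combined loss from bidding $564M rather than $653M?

$119M

The deviation costs you only when the competing bid falls strictly between $564M and $653M; elsewhere both bids give the same outcome.
$835M: outcomes coincide → loss $0M.
$624M: truthful payoff $29M, deviation payoff $0M → loss $29M.
$572M: truthful payoff $81M, deviation payoff $0M → loss $81M.
$644M: truthful payoff $9M, deviation payoff $0M → loss $9M.
$354M: outcomes coincide → loss $0M.
$379M: outcomes coincide → loss $0M.
$199M: outcomes coincide → loss $0M.
Total loss = $29M + $81M + $9M = $119M.
In a second-price auction your bid sets only whether you win, not what you pay, so bidding your true value is weakly dominant.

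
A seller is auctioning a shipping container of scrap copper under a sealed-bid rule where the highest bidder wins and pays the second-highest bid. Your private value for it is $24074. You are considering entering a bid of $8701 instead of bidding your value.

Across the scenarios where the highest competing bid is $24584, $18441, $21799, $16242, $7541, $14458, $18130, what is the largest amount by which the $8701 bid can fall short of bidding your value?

$24584: same outcome either way → loss $0.
$18441: truthful gives $5633, deviation gives $0 → loss $5633.
$21799: truthful gives $2275, deviation gives $0 → loss $2275.
$16242: truthful gives $7832, deviation gives $0 → loss $7832.
$7541: same outcome either way → loss $0.
$14458: truthful gives $9616, deviation gives $0 → loss $9616.
$18130: truthful gives $5944, deviation gives $0 → loss $5944.
Maximum loss: $9616.

$9616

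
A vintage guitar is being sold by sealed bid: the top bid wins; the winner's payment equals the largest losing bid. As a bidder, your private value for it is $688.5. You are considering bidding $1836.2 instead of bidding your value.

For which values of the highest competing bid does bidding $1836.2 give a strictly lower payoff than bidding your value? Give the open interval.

If the competing bid is below $688.5, both bids win at the same price — no difference.
If it is above $1836.2, both bids lose — no difference.
If it lies strictly between $688.5 and $1836.2, bidding your value loses (payoff 0) while bidding $1836.2 wins at a price above your value (payoff negative).
So the deviation strictly hurts on the open interval ($688.5, $1836.2).

($688.5, $1836.2)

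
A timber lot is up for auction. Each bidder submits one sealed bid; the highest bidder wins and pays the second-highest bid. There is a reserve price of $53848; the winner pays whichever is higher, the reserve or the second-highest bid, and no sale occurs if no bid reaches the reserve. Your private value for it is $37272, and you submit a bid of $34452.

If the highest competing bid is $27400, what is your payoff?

$0

Your bid $34452 is the highest bid but falls below the reserve $53848, so the item goes unsold. Payoff $0.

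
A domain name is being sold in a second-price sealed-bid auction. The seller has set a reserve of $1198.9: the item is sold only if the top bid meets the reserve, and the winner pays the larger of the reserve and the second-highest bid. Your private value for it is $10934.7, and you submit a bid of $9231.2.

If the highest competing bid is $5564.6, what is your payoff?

$5370.1

Your bid $9231.2 is the highest and exceeds the reserve.
Price = max(second-highest bid, reserve) = max($5564.6, $1198.9) = $5564.6.
Payoff = $10934.7 − $5564.6 = $5370.1.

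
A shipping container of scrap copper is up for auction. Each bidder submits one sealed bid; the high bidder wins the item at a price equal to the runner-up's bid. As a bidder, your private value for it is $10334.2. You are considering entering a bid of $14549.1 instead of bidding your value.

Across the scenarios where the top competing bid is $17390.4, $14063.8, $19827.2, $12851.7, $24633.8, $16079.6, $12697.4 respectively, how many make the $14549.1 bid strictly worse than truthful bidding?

The deviation hurts exactly when the highest competing bid lies strictly between $10334.2 and $14549.1 — overbidding then wins at a price above your value.
$17390.4: above both → same outcome either way.
$14063.8: inside the interval → strictly worse (loss $3729.6).
$19827.2: above both → same outcome either way.
$12851.7: inside the interval → strictly worse (loss $2517.5).
$24633.8: above both → same outcome either way.
$16079.6: above both → same outcome either way.
$12697.4: inside the interval → strictly worse (loss $2363.2).
Count: 3.

3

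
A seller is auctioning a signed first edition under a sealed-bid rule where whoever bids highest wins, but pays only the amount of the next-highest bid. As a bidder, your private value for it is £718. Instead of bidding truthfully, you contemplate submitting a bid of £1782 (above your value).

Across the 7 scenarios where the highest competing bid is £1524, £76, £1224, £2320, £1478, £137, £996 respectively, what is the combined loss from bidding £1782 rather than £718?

The deviation costs you only when the competing bid falls strictly between £718 and £1782; elsewhere both bids give the same outcome.
£1524: truthful payoff £0, deviation payoff −£806 → loss £806.
£76: outcomes coincide → loss £0.
£1224: truthful payoff £0, deviation payoff −£506 → loss £506.
£2320: outcomes coincide → loss £0.
£1478: truthful payoff £0, deviation payoff −£760 → loss £760.
£137: outcomes coincide → loss £0.
£996: truthful payoff £0, deviation payoff −£278 → loss £278.
Total loss = £806 + £506 + £760 + £278 = £2350.
Truthful bidding weakly dominates here: raising your bid can only win items priced above your value, and lowering it can only forfeit items priced below.

£2350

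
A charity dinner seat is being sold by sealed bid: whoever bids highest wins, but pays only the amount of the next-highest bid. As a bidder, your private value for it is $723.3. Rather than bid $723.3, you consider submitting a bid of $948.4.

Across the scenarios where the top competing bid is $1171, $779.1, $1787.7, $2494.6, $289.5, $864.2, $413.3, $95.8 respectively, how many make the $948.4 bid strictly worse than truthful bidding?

The deviation hurts exactly when the highest competing bid lies strictly between $723.3 and $948.4 — overbidding then wins at a price above your value.
$1171: above both → same outcome either way.
$779.1: inside the interval → strictly worse (loss $55.8).
$1787.7: above both → same outcome either way.
$2494.6: above both → same outcome either way.
$289.5: below both → same outcome either way.
$864.2: inside the interval → strictly worse (loss $140.9).
$413.3: below both → same outcome either way.
$95.8: below both → same outcome either way.
Count: 2.

2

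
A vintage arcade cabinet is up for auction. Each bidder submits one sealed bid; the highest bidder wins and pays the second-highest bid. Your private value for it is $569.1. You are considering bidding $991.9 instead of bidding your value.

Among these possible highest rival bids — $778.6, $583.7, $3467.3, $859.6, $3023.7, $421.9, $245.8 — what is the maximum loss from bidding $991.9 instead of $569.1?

$778.6: truthful gives $0, deviation gives −$209.5 → loss $209.5.
$583.7: truthful gives $0, deviation gives −$14.6 → loss $14.6.
$3467.3: same outcome either way → loss $0.
$859.6: truthful gives $0, deviation gives −$290.5 → loss $290.5.
$3023.7: same outcome either way → loss $0.
$421.9: same outcome either way → loss $0.
$245.8: same outcome either way → loss $0.
Maximum loss: $290.5.

$290.5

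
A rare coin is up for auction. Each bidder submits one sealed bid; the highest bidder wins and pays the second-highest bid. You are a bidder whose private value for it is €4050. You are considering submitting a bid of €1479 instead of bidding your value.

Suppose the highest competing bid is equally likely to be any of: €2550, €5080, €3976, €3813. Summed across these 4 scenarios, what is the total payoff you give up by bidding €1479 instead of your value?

The deviation costs you only when the competing bid falls strictly between €1479 and €4050; elsewhere both bids give the same outcome.
€2550: truthful payoff €1500, deviation payoff €0 → loss €1500.
€5080: outcomes coincide → loss €0.
€3976: truthful payoff €74, deviation payoff €0 → loss €74.
€3813: truthful payoff €237, deviation payoff €0 → loss €237.
Total loss = €1500 + €74 + €237 = €1811.
Truthful bidding weakly dominates here: raising your bid can only win items priced above your value, and lowering it can only forfeit items priced below.

€1811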